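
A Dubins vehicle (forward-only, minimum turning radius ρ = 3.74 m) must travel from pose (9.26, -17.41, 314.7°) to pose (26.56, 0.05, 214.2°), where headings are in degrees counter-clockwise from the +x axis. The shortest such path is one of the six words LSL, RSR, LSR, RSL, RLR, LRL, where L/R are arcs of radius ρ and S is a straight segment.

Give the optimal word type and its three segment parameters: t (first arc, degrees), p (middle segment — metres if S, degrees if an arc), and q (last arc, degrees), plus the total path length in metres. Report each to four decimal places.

LSL: t = 80.3273°, p = 20.4472 m, q = 179.1727°, L = 37.3862 m

Let ψ = atan2(Δy, Δx) = atan2(17.46, 17.30) = 45.2637° be the start→goal bearing.
Normalize: d = |goal − start| / ρ = 24.579292/3.74 = 6.572003, α = (θ_start − ψ) mod 360° = 269.4363° = 4.702550 rad, β = (θ_goal − ψ) mod 360° = 168.9363° = 2.948494 rad.
Common terms: sin α = -0.999952, cos α = -0.009839, sin β = 0.191901, cos β = -0.981414, cos(α−β) = -0.182236, d² = 43.191227. Work in radians in the unit-radius frame; every candidate has L = ρ·(t + p + q).
LSL: p² = 2 + d² − 2cos(α−β) + 2d(sin α − sin β) = 29.889983; p = √p² = 5.467173; φ = atan2(cos β − cos α, d + sin α − sin β) = -0.178660 rad; t = (φ − α) mod 2π = 1.401976 rad, q = (β − φ) mod 2π = 3.127154 rad → L = 3.74·(1.401976 + 5.467173 + 3.127154) = 3.74·9.996303 = 37.386172 m
RSR: p² = 2 + d² − 2cos(α−β) + 2d(sin β − sin α) = 61.221412; p = √p² = 7.824411; φ = atan2(cos α − cos β, d − sin α + sin β) = 0.124494 rad; t = (α − φ) mod 2π = 4.578056 rad, q = (φ − β) mod 2π = 3.459185 rad → L = 3.74·(4.578056 + 7.824411 + 3.459185) = 3.74·15.861653 = 59.322580 m
LSR: p² = d² − 2 + 2cos(α−β) + 2d(sin α + sin β) = 30.205730; p = √p² = 5.495974; φ = atan2(−cos α − cos β, d + sin α + sin β) − atan2(−2, p) = 0.519315 rad; t = (φ − α) mod 2π = 2.099950 rad, q = (φ − β) mod 2π = 3.854006 rad → L = 3.74·(2.099950 + 5.495974 + 3.854006) = 3.74·11.449930 = 42.822739 m
RSL: p² = d² − 2 + 2cos(α−β) − 2d(sin α + sin β) = 51.447781; p = √p² = 7.172711; φ = atan2(cos α + cos β, d − sin α − sin β) − atan2(2, p) = -0.405444 rad; t = (α − φ) mod 2π = 5.107994 rad, q = (β − φ) mod 2π = 3.353938 rad → L = 3.74·(5.107994 + 7.172711 + 3.353938) = 3.74·15.634643 = 58.473563 m
RLR: c = (6 − d² + 2cos(α−β) + 2d(sin α − sin β))/8 = -6.652677, |c| > 1 → infeasible
LRL: c = (6 − d² + 2cos(α−β) − 2d(sin α − sin β))/8 = -2.736248, |c| > 1 → infeasible
Shortest: LSL with L = 37.386172 m ≈ 37.3862 m
Convert LSL to answer units (arcs ×180/π): t = 1.401976·180/π = 80.3273°, p = ρ·p = 3.74·5.467173 = 20.4472 m, q = 3.127154·180/π = 179.1727°, L = 37.3862 m.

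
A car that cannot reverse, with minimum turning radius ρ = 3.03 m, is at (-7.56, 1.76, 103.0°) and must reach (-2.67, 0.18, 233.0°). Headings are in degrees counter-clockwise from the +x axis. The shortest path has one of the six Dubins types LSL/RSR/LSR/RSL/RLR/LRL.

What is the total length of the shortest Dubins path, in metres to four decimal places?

Let ψ = atan2(Δy, Δx) = atan2(-1.58, 4.89) = -17.9061° be the start→goal bearing.
Normalize: d = |goal − start| / ρ = 5.138920/3.03 = 1.696013, α = (θ_start − ψ) mod 360° = 120.9061° = 2.110209 rad, β = (θ_goal − ψ) mod 360° = 250.9061° = 4.379137 rad.
Common terms: sin α = 0.858010, cos α = -0.513632, sin β = -0.944984, cos β = -0.327118, cos(α−β) = -0.642788, d² = 2.876461. Work in radians in the unit-radius frame; every candidate has L = ρ·(t + p + q).
LSL: p² = 2 + d² − 2cos(α−β) + 2d(sin α − sin β) = 12.277840; p = √p² = 3.503975; φ = atan2(cos β − cos α, d + sin α − sin β) = 0.053255 rad; t = (φ − α) mod 2π = 4.226231 rad, q = (β − φ) mod 2π = 4.325883 rad → L = 3.03·(4.226231 + 3.503975 + 4.325883) = 3.03·12.056088 = 36.529947 m
RSR: p² = 2 + d² − 2cos(α−β) + 2d(sin β − sin α) = 0.046233; p = √p² = 0.215018; φ = atan2(cos α − cos β, d − sin α + sin β) = -2.091562 rad; t = (α − φ) mod 2π = 4.201771 rad, q = (φ − β) mod 2π = 6.095672 rad → L = 3.03·(4.201771 + 0.215018 + 6.095672) = 3.03·10.512460 = 31.852755 m
LSR: p² = d² − 2 + 2cos(α−β) + 2d(sin α + sin β) = -0.704130 < 0 → infeasible
RSL: p² = d² − 2 + 2cos(α−β) − 2d(sin α + sin β) = -0.114099 < 0 → infeasible
RLR: c = (6 − d² + 2cos(α−β) + 2d(sin α − sin β))/8 = 0.994221; p = 2π − arccos c = 6.175625 rad; φ = atan2(cos α − cos β, d − sin α + sin β) = -2.091562 rad; t = (α − φ + p/2) mod 2π = 1.006398 rad, q = (α − β − t + p) mod 2π = 2.900299 rad → L = 3.03·(1.006398 + 6.175625 + 2.900299) = 3.03·10.082321 = 30.549433 m
LRL: c = (6 − d² + 2cos(α−β) − 2d(sin α − sin β))/8 = -0.534730; p = 2π − arccos c = 4.148201 rad; φ = atan2(cos β − cos α, d + sin α − sin β) = 0.053255 rad; t = (φ − α + p/2) mod 2π = 0.017146 rad, q = (β − α − t + p) mod 2π = 0.116798 rad → L = 3.03·(0.017146 + 4.148201 + 0.116798) = 3.03·4.282144 = 12.974898 m
Shortest: LRL with L = 12.974898 m ≈ 12.9749 m

12.9749 m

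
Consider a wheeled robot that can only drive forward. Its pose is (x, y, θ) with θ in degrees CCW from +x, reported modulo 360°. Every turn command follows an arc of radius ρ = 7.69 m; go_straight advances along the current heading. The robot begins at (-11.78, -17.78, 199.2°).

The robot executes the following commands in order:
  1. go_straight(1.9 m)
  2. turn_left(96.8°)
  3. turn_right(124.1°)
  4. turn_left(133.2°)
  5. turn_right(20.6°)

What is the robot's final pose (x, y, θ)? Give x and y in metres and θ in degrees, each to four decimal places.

set_pose: (x, y, θ) = (-11.7800, -17.7800, 199.2000°), ρ = 7.69
go_straight(1.9): x += 1.9·cos θ, y += 1.9·sin θ → (-13.5743, -18.4048, 199.2000°)
turn_left(96.8°): centre at ρ to the left, rotate +96.8° → (-17.9571, -29.0382, 296.0000°)
turn_right(124.1°): centre at ρ to the right, rotate −124.1° → (-25.9523, -40.0225, 171.9000°)
turn_left(133.2°): centre at ρ to the left, rotate +133.2° → (-33.3274, -52.0576, 305.1000°)
turn_right(20.6°): centre at ρ to the right, rotate −20.6° → (-32.1739, -54.5540, 284.5000°)

(-32.1739, -54.5540, 284.5000°)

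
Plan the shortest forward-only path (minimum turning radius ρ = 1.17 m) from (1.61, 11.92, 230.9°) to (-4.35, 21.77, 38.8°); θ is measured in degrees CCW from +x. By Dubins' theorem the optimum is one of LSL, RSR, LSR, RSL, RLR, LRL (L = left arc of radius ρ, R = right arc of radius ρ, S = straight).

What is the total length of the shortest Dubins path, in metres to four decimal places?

13.1908 m

Let ψ = atan2(Δy, Δx) = atan2(9.85, -5.96) = 121.1771° be the start→goal bearing.
Normalize: d = |goal − start| / ρ = 11.512780/1.17 = 9.839983, α = (θ_start − ψ) mod 360° = 109.7229° = 1.915025 rad, β = (θ_goal − ψ) mod 360° = 277.6229° = 4.845433 rad.
Common terms: sin α = 0.941336, cos α = -0.337471, sin β = -0.991163, cos β = 0.132652, cos(α−β) = -0.977783, d² = 96.825261. Work in radians in the unit-radius frame; every candidate has L = ρ·(t + p + q).
LSL: p² = 2 + d² − 2cos(α−β) + 2d(sin α − sin β) = 138.812334; p = √p² = 11.781865; φ = atan2(cos β − cos α, d + sin α − sin β) = 0.039913 rad; t = (φ − α) mod 2π = 4.408073 rad, q = (β − φ) mod 2π = 4.805520 rad → L = 1.17·(4.408073 + 11.781865 + 4.805520) = 1.17·20.995458 = 24.564686 m
RSR: p² = 2 + d² − 2cos(α−β) + 2d(sin β − sin α) = 62.749322; p = √p² = 7.921447; φ = atan2(cos α − cos β, d − sin α + sin β) = -0.059383 rad; t = (α − φ) mod 2π = 1.974408 rad, q = (φ − β) mod 2π = 1.378369 rad → L = 1.17·(1.974408 + 7.921447 + 1.378369) = 1.17·11.274224 = 13.190843 m
LSR: p² = d² − 2 + 2cos(α−β) + 2d(sin α + sin β) = 91.889106; p = √p² = 9.585881; φ = atan2(−cos α − cos β, d + sin α + sin β) − atan2(−2, p) = 0.226607 rad; t = (φ − α) mod 2π = 4.594767 rad, q = (φ − β) mod 2π = 1.664360 rad → L = 1.17·(4.594767 + 9.585881 + 1.664360) = 1.17·15.845007 = 18.538659 m
RSL: p² = d² − 2 + 2cos(α−β) − 2d(sin α + sin β) = 93.850283; p = √p² = 9.687636; φ = atan2(cos α + cos β, d − sin α − sin β) − atan2(2, p) = -0.224296 rad; t = (α − φ) mod 2π = 2.139321 rad, q = (β − φ) mod 2π = 5.069729 rad → L = 1.17·(2.139321 + 9.687636 + 5.069729) = 1.17·16.896685 = 19.769122 m
RLR: c = (6 − d² + 2cos(α−β) + 2d(sin α − sin β))/8 = -6.843665, |c| > 1 → infeasible
LRL: c = (6 − d² + 2cos(α−β) − 2d(sin α − sin β))/8 = -16.351542, |c| > 1 → infeasible
Shortest: RSR with L = 13.190843 m ≈ 13.1908 m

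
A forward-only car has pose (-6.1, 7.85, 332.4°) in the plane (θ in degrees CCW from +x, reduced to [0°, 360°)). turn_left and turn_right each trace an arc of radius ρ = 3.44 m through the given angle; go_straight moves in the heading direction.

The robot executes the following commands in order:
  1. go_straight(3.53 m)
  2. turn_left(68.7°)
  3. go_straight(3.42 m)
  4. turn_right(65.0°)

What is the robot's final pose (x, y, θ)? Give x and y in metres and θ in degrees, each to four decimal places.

set_pose: (x, y, θ) = (-6.1000, 7.8500, 332.4000°), ρ = 3.44
go_straight(3.53): x += 3.53·cos θ, y += 3.53·sin θ → (-2.9717, 6.2146, 332.4000°)
turn_left(68.7°): centre at ρ to the left, rotate +68.7° → (0.8834, 6.6708, 401.1000° ≡ 41.1000°)
go_straight(3.42): x += 3.42·cos θ, y += 3.42·sin θ → (3.4606, 8.9191, 41.1000°)
turn_right(65.0°): centre at ρ to the right, rotate −65.0° → (7.1157, 9.4718, -23.9000° ≡ 336.1000°)

(7.1157, 9.4718, 336.1000°)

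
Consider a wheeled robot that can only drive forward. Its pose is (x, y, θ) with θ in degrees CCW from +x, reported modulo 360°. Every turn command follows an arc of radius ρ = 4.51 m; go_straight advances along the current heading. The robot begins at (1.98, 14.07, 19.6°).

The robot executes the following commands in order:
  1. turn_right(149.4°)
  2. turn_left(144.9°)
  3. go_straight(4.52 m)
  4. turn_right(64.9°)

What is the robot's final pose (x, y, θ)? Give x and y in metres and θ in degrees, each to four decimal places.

set_pose: (x, y, θ) = (1.9800, 14.0700, 19.6000°), ρ = 4.51
turn_right(149.4°): centre at ρ to the right, rotate −149.4° → (6.9578, 6.9344, -129.8000° ≡ 230.2000°)
turn_left(144.9°): centre at ρ to the left, rotate +144.9° → (11.5977, -0.3068, 375.1000° ≡ 15.1000°)
go_straight(4.52): x += 4.52·cos θ, y += 4.52·sin θ → (15.9616, 0.8707, 15.1000°)
turn_right(64.9°): centre at ρ to the right, rotate −64.9° → (20.5812, -0.5725, -49.8000° ≡ 310.2000°)

(20.5812, -0.5725, 310.2000°)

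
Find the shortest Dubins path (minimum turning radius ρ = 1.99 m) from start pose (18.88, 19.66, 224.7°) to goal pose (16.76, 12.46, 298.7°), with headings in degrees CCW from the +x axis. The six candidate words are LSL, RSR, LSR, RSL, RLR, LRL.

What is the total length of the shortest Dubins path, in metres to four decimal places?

7.7156 m

Let ψ = atan2(Δy, Δx) = atan2(-7.20, -2.12) = -106.4068° be the start→goal bearing.
Normalize: d = |goal − start| / ρ = 7.505625/1.99 = 3.771671, α = (θ_start − ψ) mod 360° = 331.1068° = 5.778903 rad, β = (θ_goal − ψ) mod 360° = 45.1068° = 0.787262 rad.
Common terms: sin α = -0.483179, cos α = 0.875522, sin β = 0.708423, cos β = 0.705788, cos(α−β) = 0.275637, d² = 14.225499. Work in radians in the unit-radius frame; every candidate has L = ρ·(t + p + q).
LSL: p² = 2 + d² − 2cos(α−β) + 2d(sin α − sin β) = 6.685563; p = √p² = 2.585646; φ = atan2(cos β − cos α, d + sin α − sin β) = -0.065692 rad; t = (φ − α) mod 2π = 0.438590 rad, q = (β − φ) mod 2π = 0.852954 rad → L = 1.99·(0.438590 + 2.585646 + 0.852954) = 1.99·3.877189 = 7.715606 m
RSR: p² = 2 + d² − 2cos(α−β) + 2d(sin β − sin α) = 24.662886; p = √p² = 4.966174; φ = atan2(cos α − cos β, d − sin α + sin β) = 0.034185 rad; t = (α − φ) mod 2π = 5.744719 rad, q = (φ − β) mod 2π = 5.530108 rad → L = 1.99·(5.744719 + 4.966174 + 5.530108) = 1.99·16.241001 = 32.319592 m
LSR: p² = d² − 2 + 2cos(α−β) + 2d(sin α + sin β) = 14.475869; p = √p² = 3.804717; φ = atan2(−cos α − cos β, d + sin α + sin β) − atan2(−2, p) = 0.107231 rad; t = (φ − α) mod 2π = 0.611513 rad, q = (φ − β) mod 2π = 5.603155 rad → L = 1.99·(0.611513 + 3.804717 + 5.603155) = 1.99·10.019385 = 19.938576 m
RSL: p² = d² − 2 + 2cos(α−β) − 2d(sin α + sin β) = 11.077679; p = √p² = 3.328315; φ = atan2(cos α + cos β, d − sin α − sin β) − atan2(2, p) = -0.121655 rad; t = (α − φ) mod 2π = 5.900559 rad, q = (β − φ) mod 2π = 0.908917 rad → L = 1.99·(5.900559 + 3.328315 + 0.908917) = 1.99·10.137790 = 20.174202 m
RLR: c = (6 − d² + 2cos(α−β) + 2d(sin α − sin β))/8 = -2.082861, |c| > 1 → infeasible
LRL: c = (6 − d² + 2cos(α−β) − 2d(sin α − sin β))/8 = 0.164305; p = 2π − arccos c = 4.877442 rad; φ = atan2(cos β − cos α, d + sin α − sin β) = -0.065692 rad; t = (φ − α + p/2) mod 2π = 2.877311 rad, q = (β − α − t + p) mod 2π = 3.291675 rad → L = 1.99·(2.877311 + 4.877442 + 3.291675) = 1.99·11.046428 = 21.982391 m
Shortest: LSL with L = 7.715606 m ≈ 7.7156 m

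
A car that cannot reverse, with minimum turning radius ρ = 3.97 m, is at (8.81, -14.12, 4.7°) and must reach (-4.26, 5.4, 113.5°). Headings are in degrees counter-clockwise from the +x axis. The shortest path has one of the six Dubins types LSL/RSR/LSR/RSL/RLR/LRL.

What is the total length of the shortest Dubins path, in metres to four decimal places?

29.2186 m

Let ψ = atan2(Δy, Δx) = atan2(19.52, -13.07) = 123.8051° be the start→goal bearing.
Normalize: d = |goal − start| / ρ = 23.491601/3.97 = 5.917280, α = (θ_start − ψ) mod 360° = 240.8949° = 4.204410 rad, β = (θ_goal − ψ) mod 360° = 349.6949° = 6.103328 rad.
Common terms: sin α = -0.873729, cos α = -0.486413, sin β = -0.178889, cos β = 0.983869, cos(α−β) = -0.322266, d² = 35.014200. Work in radians in the unit-radius frame; every candidate has L = ρ·(t + p + q).
LSL: p² = 2 + d² − 2cos(α−β) + 2d(sin α − sin β) = 29.435605; p = √p² = 5.425459; φ = atan2(cos β − cos α, d + sin α − sin β) = 0.274428 rad; t = (φ − α) mod 2π = 2.353204 rad, q = (β − φ) mod 2π = 5.828900 rad → L = 3.97·(2.353204 + 5.425459 + 5.828900) = 3.97·13.607563 = 54.022023 m
RSR: p² = 2 + d² − 2cos(α−β) + 2d(sin β − sin α) = 45.881857; p = √p² = 6.773615; φ = atan2(cos α − cos β, d − sin α + sin β) = -0.218802 rad; t = (α − φ) mod 2π = 4.423212 rad, q = (φ − β) mod 2π = 6.244241 rad → L = 3.97·(4.423212 + 6.773615 + 6.244241) = 3.97·17.441067 = 69.241037 m
LSR: p² = d² − 2 + 2cos(α−β) + 2d(sin α + sin β) = 19.912393; p = √p² = 4.462330; φ = atan2(−cos α − cos β, d + sin α + sin β) − atan2(−2, p) = 0.319448 rad; t = (φ − α) mod 2π = 2.398223 rad, q = (φ − β) mod 2π = 0.499305 rad → L = 3.97·(2.398223 + 4.462330 + 0.499305) = 3.97·7.359859 = 29.218641 m
RSL: p² = d² − 2 + 2cos(α−β) − 2d(sin α + sin β) = 44.826944; p = √p² = 6.695293; φ = atan2(cos α + cos β, d − sin α − sin β) − atan2(2, p) = -0.219028 rad; t = (α − φ) mod 2π = 4.423438 rad, q = (β − φ) mod 2π = 0.039171 rad → L = 3.97·(4.423438 + 6.695293 + 0.039171) = 3.97·11.157902 = 44.296870 m
RLR: c = (6 − d² + 2cos(α−β) + 2d(sin α − sin β))/8 = -4.735232, |c| > 1 → infeasible
LRL: c = (6 − d² + 2cos(α−β) − 2d(sin α − sin β))/8 = -2.679451, |c| > 1 → infeasible
Shortest: LSR with L = 29.218641 m ≈ 29.2186 m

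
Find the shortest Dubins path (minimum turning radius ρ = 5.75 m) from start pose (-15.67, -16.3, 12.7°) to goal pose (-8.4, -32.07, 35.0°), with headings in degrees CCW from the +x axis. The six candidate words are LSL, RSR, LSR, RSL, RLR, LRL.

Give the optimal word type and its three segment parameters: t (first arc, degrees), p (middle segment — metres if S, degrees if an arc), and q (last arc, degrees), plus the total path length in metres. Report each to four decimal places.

Let ψ = atan2(Δy, Δx) = atan2(-15.77, 7.27) = -65.2502° be the start→goal bearing.
Normalize: d = |goal − start| / ρ = 17.365074/5.75 = 3.020013, α = (θ_start − ψ) mod 360° = 77.9502° = 1.360488 rad, β = (θ_goal − ψ) mod 360° = 100.2502° = 1.749696 rad.
Common terms: sin α = 0.977967, cos α = 0.208762, sin β = 0.984040, cos β = -0.177947, cos(α−β) = 0.925210, d² = 9.120478. Work in radians in the unit-radius frame; every candidate has L = ρ·(t + p + q).
LSL: p² = 2 + d² − 2cos(α−β) + 2d(sin α − sin β) = 9.233374; p = √p² = 3.038647; φ = atan2(cos β − cos α, d + sin α − sin β) = -0.127610 rad; t = (φ − α) mod 2π = 4.795088 rad, q = (β − φ) mod 2π = 1.877306 rad → L = 5.75·(4.795088 + 3.038647 + 1.877306) = 5.75·9.711041 = 55.838483 m
RSR: p² = 2 + d² − 2cos(α−β) + 2d(sin β − sin α) = 9.306743; p = √p² = 3.050695; φ = atan2(cos α − cos β, d − sin α + sin β) = 0.127103 rad; t = (α − φ) mod 2π = 1.233385 rad, q = (φ − β) mod 2π = 4.660592 rad → L = 5.75·(1.233385 + 3.050695 + 4.660592) = 5.75·8.944672 = 51.431866 m
LSR: p² = d² − 2 + 2cos(α−β) + 2d(sin α + sin β) = 20.821468; p = √p² = 4.563055; φ = atan2(−cos α − cos β, d + sin α + sin β) − atan2(−2, p) = 0.406899 rad; t = (φ − α) mod 2π = 5.329597 rad, q = (φ − β) mod 2π = 4.940388 rad → L = 5.75·(5.329597 + 4.563055 + 4.940388) = 5.75·14.833039 = 85.289977 m
RSL: p² = d² − 2 + 2cos(α−β) − 2d(sin α + sin β) = -2.879673 < 0 → infeasible
RLR: c = (6 − d² + 2cos(α−β) + 2d(sin α − sin β))/8 = -0.163343; p = 2π − arccos c = 4.548311 rad; φ = atan2(cos α − cos β, d − sin α + sin β) = 0.127103 rad; t = (α − φ + p/2) mod 2π = 3.507540 rad, q = (α − β − t + p) mod 2π = 0.651562 rad → L = 5.75·(3.507540 + 4.548311 + 0.651562) = 5.75·8.707413 = 50.067627 m
LRL: c = (6 − d² + 2cos(α−β) − 2d(sin α − sin β))/8 = -0.154172; p = 2π − arccos c = 4.557600 rad; φ = atan2(cos β − cos α, d + sin α − sin β) = -0.127610 rad; t = (φ − α + p/2) mod 2π = 0.790703 rad, q = (β − α − t + p) mod 2π = 4.156106 rad → L = 5.75·(0.790703 + 4.557600 + 4.156106) = 5.75·9.504408 = 54.650346 m
Shortest: RLR with L = 50.067627 m ≈ 50.0676 m
Convert RLR to answer units (arcs ×180/π): t = 3.507540·180/π = 200.9673°, p = 4.548311·180/π = 260.5990°, q = 0.651562·180/π = 37.3318°, L = 50.0676 m.

RLR: t = 200.9673°, p = 260.5990°, q = 37.3318°, L = 50.0676 m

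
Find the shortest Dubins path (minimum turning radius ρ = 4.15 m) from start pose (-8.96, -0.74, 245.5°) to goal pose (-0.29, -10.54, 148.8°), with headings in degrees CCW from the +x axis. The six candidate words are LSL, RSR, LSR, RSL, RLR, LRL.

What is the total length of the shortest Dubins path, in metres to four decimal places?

Let ψ = atan2(Δy, Δx) = atan2(-9.80, 8.67) = -48.5010° be the start→goal bearing.
Normalize: d = |goal − start| / ρ = 13.084682/4.15 = 3.152935, α = (θ_start − ψ) mod 360° = 294.0010° = 5.131286 rad, β = (θ_goal − ψ) mod 360° = 197.3010° = 3.443552 rad.
Common terms: sin α = -0.913538, cos α = 0.406753, sin β = -0.297392, cos β = -0.954756, cos(α−β) = -0.116671, d² = 9.941002. Work in radians in the unit-radius frame; every candidate has L = ρ·(t + p + q).
LSL: p² = 2 + d² − 2cos(α−β) + 2d(sin α − sin β) = 8.289002; p = √p² = 2.879063; φ = atan2(cos β − cos α, d + sin α − sin β) = -0.492579 rad; t = (φ − α) mod 2π = 0.659321 rad, q = (β − φ) mod 2π = 3.936131 rad → L = 4.15·(0.659321 + 2.879063 + 3.936131) = 4.15·7.474515 = 31.019236 m
RSR: p² = 2 + d² − 2cos(α−β) + 2d(sin β − sin α) = 16.059684; p = √p² = 4.007454; φ = atan2(cos α − cos β, d − sin α + sin β) = 0.346645 rad; t = (α − φ) mod 2π = 4.784641 rad, q = (φ − β) mod 2π = 3.186278 rad → L = 4.15·(4.784641 + 4.007454 + 3.186278) = 4.15·11.978372 = 49.710245 m
LSR: p² = d² − 2 + 2cos(α−β) + 2d(sin α + sin β) = 0.071692; p = √p² = 0.267754; φ = atan2(−cos α − cos β, d + sin α + sin β) − atan2(−2, p) = 1.712743 rad; t = (φ − α) mod 2π = 2.864643 rad, q = (φ − β) mod 2π = 4.552377 rad → L = 4.15·(2.864643 + 0.267754 + 4.552377) = 4.15·7.684774 = 31.891811 m
RSL: p² = d² − 2 + 2cos(α−β) − 2d(sin α + sin β) = 15.343628; p = √p² = 3.917094; φ = atan2(cos α + cos β, d − sin α − sin β) − atan2(2, p) = -0.597001 rad; t = (α − φ) mod 2π = 5.728287 rad, q = (β − φ) mod 2π = 4.040553 rad → L = 4.15·(5.728287 + 3.917094 + 4.040553) = 4.15·13.685935 = 56.796629 m
RLR: c = (6 − d² + 2cos(α−β) + 2d(sin α − sin β))/8 = -1.007460, |c| > 1 → infeasible
LRL: c = (6 − d² + 2cos(α−β) − 2d(sin α − sin β))/8 = -0.036125; p = 2π − arccos c = 4.676256 rad; φ = atan2(cos β − cos α, d + sin α − sin β) = -0.492579 rad; t = (φ − α + p/2) mod 2π = 2.997449 rad, q = (β − α − t + p) mod 2π = 6.274259 rad → L = 4.15·(2.997449 + 4.676256 + 6.274259) = 4.15·13.947964 = 57.884049 m
Shortest: LSL with L = 31.019236 m ≈ 31.0192 m

31.0192 m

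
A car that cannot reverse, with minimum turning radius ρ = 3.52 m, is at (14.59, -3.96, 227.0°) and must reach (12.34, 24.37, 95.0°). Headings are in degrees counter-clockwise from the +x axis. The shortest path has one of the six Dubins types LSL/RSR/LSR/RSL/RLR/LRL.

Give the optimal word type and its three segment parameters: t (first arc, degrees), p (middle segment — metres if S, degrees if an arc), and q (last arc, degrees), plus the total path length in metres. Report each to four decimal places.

RSL: t = 145.7431°, p = 24.8411 m, q = 13.7431°, L = 34.6393 m

Let ψ = atan2(Δy, Δx) = atan2(28.33, -2.25) = 94.5410° be the start→goal bearing.
Normalize: d = |goal − start| / ρ = 28.419208/3.52 = 8.073639, α = (θ_start − ψ) mod 360° = 132.4590° = 2.311846 rad, β = (θ_goal − ψ) mod 360° = 0.4590° = 0.008012 rad.
Common terms: sin α = 0.737760, cos α = -0.675063, sin β = 0.008012, cos β = 0.999968, cos(α−β) = -0.669131, d² = 65.183642. Work in radians in the unit-radius frame; every candidate has L = ρ·(t + p + q).
LSL: p² = 2 + d² − 2cos(α−β) + 2d(sin α − sin β) = 80.305355; p = √p² = 8.961326; φ = atan2(cos β − cos α, d + sin α − sin β) = 0.188024 rad; t = (φ − α) mod 2π = 4.159363 rad, q = (β − φ) mod 2π = 6.103173 rad → L = 3.52·(4.159363 + 8.961326 + 6.103173) = 3.52·19.223862 = 67.667993 m
RSR: p² = 2 + d² − 2cos(α−β) + 2d(sin β − sin α) = 56.738452; p = √p² = 7.532493; φ = atan2(cos α − cos β, d − sin α + sin β) = -0.224249 rad; t = (α − φ) mod 2π = 2.536095 rad, q = (φ − β) mod 2π = 6.050925 rad → L = 3.52·(2.536095 + 7.532493 + 6.050925) = 3.52·16.119513 = 56.740686 m
LSR: p² = d² − 2 + 2cos(α−β) + 2d(sin α + sin β) = 73.887565; p = √p² = 8.595788; φ = atan2(−cos α − cos β, d + sin α + sin β) − atan2(−2, p) = 0.191782 rad; t = (φ − α) mod 2π = 4.163121 rad, q = (φ − β) mod 2π = 0.183770 rad → L = 3.52·(4.163121 + 8.595788 + 0.183770) = 3.52·12.942678 = 45.558227 m
RSL: p² = d² − 2 + 2cos(α−β) − 2d(sin α + sin β) = 49.803197; p = √p² = 7.057138; φ = atan2(cos α + cos β, d − sin α − sin β) − atan2(2, p) = -0.231850 rad; t = (α − φ) mod 2π = 2.543697 rad, q = (β − φ) mod 2π = 0.239862 rad → L = 3.52·(2.543697 + 7.057138 + 0.239862) = 3.52·9.840697 = 34.639253 m
RLR: c = (6 − d² + 2cos(α−β) + 2d(sin α − sin β))/8 = -6.092306, |c| > 1 → infeasible
LRL: c = (6 − d² + 2cos(α−β) − 2d(sin α − sin β))/8 = -9.038169, |c| > 1 → infeasible
Shortest: RSL with L = 34.639253 m ≈ 34.6393 m
Convert RSL to answer units (arcs ×180/π): t = 2.543697·180/π = 145.7431°, p = ρ·p = 3.52·7.057138 = 24.8411 m, q = 0.239862·180/π = 13.7431°, L = 34.6393 m.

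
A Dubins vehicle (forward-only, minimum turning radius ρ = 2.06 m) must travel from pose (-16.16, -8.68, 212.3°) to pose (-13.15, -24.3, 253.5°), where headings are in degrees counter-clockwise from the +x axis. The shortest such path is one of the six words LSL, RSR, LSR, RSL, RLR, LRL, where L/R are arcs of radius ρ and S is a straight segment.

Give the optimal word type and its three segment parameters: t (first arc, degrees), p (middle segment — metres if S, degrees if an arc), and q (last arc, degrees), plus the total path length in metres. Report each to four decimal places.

Let ψ = atan2(Δy, Δx) = atan2(-15.62, 3.01) = -79.0927° be the start→goal bearing.
Normalize: d = |goal − start| / ρ = 15.907373/2.06 = 7.722025, α = (θ_start − ψ) mod 360° = 291.3927° = 5.085762 rad, β = (θ_goal − ψ) mod 360° = 332.5927° = 5.804838 rad.
Common terms: sin α = -0.931102, cos α = 0.364758, sin β = -0.460313, cos β = 0.887757, cos(α−β) = 0.752415, d² = 59.629678. Work in radians in the unit-radius frame; every candidate has L = ρ·(t + p + q).
LSL: p² = 2 + d² − 2cos(α−β) + 2d(sin α − sin β) = 52.853951; p = √p² = 7.270072; φ = atan2(cos β − cos α, d + sin α − sin β) = 0.072001 rad; t = (φ − α) mod 2π = 1.269424 rad, q = (β − φ) mod 2π = 5.732837 rad → L = 2.06·(1.269424 + 7.270072 + 5.732837) = 2.06·14.272333 = 29.401007 m
RSR: p² = 2 + d² − 2cos(α−β) + 2d(sin β − sin α) = 67.395744; p = √p² = 8.209491; φ = atan2(cos α − cos β, d − sin α + sin β) = -0.063750 rad; t = (α − φ) mod 2π = 5.149512 rad, q = (φ − β) mod 2π = 0.414598 rad → L = 2.06·(5.149512 + 8.209491 + 0.414598) = 2.06·13.773601 = 28.373618 m
LSR: p² = d² − 2 + 2cos(α−β) + 2d(sin α + sin β) = 37.645423; p = √p² = 6.135587; φ = atan2(−cos α − cos β, d + sin α + sin β) − atan2(−2, p) = 0.119778 rad; t = (φ − α) mod 2π = 1.317202 rad, q = (φ − β) mod 2π = 0.598126 rad → L = 2.06·(1.317202 + 6.135587 + 0.598126) = 2.06·8.050914 = 16.584883 m
RSL: p² = d² − 2 + 2cos(α−β) − 2d(sin α + sin β) = 80.623592; p = √p² = 8.979064; φ = atan2(cos α + cos β, d − sin α − sin β) − atan2(2, p) = -0.082582 rad; t = (α − φ) mod 2π = 5.168344 rad, q = (β − φ) mod 2π = 5.887420 rad → L = 2.06·(5.168344 + 8.979064 + 5.887420) = 2.06·20.034829 = 41.271747 m
RLR: c = (6 − d² + 2cos(α−β) + 2d(sin α − sin β))/8 = -7.424468, |c| > 1 → infeasible
LRL: c = (6 − d² + 2cos(α−β) − 2d(sin α − sin β))/8 = -5.606744, |c| > 1 → infeasible
Shortest: LSR with L = 16.584883 m ≈ 16.5849 m
Convert LSR to answer units (arcs ×180/π): t = 1.317202·180/π = 75.4701°, p = ρ·p = 2.06·6.135587 = 12.6393 m, q = 0.598126·180/π = 34.2701°, L = 16.5849 m.

LSR: t = 75.4701°, p = 12.6393 m, q = 34.2701°, L = 16.5849 m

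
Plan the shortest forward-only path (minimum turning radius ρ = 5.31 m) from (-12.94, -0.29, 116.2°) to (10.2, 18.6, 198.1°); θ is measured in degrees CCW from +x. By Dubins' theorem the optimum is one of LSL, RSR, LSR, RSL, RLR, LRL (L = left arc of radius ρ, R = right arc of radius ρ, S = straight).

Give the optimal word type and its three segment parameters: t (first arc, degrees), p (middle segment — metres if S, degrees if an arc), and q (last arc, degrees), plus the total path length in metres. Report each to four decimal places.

Let ψ = atan2(Δy, Δx) = atan2(18.89, 23.14) = 39.2260° be the start→goal bearing.
Normalize: d = |goal − start| / ρ = 29.871252/5.31 = 5.625471, α = (θ_start − ψ) mod 360° = 76.9740° = 1.343450 rad, β = (θ_goal − ψ) mod 360° = 158.8740° = 2.772875 rad.
Common terms: sin α = 0.974268, cos α = 0.225393, sin β = 0.360420, cos β = -0.932790, cos(α−β) = 0.140901, d² = 31.645926. Work in radians in the unit-radius frame; every candidate has L = ρ·(t + p + q).
LSL: p² = 2 + d² − 2cos(α−β) + 2d(sin α − sin β) = 40.270495; p = √p² = 6.345904; φ = atan2(cos β − cos α, d + sin α − sin β) = -0.183537 rad; t = (φ − α) mod 2π = 4.756198 rad, q = (β − φ) mod 2π = 2.956412 rad → L = 5.31·(4.756198 + 6.345904 + 2.956412) = 5.31·14.058514 = 74.650708 m
RSR: p² = 2 + d² − 2cos(α−β) + 2d(sin β − sin α) = 26.457753; p = √p² = 5.143710; φ = atan2(cos α − cos β, d − sin α + sin β) = 0.227112 rad; t = (α − φ) mod 2π = 1.116338 rad, q = (φ − β) mod 2π = 3.737423 rad → L = 5.31·(1.116338 + 5.143710 + 3.737423) = 5.31·9.997471 = 53.086569 m
LSR: p² = d² − 2 + 2cos(α−β) + 2d(sin α + sin β) = 44.944224; p = √p² = 6.704045; φ = atan2(−cos α − cos β, d + sin α + sin β) − atan2(−2, p) = 0.391209 rad; t = (φ − α) mod 2π = 5.330944 rad, q = (φ − β) mod 2π = 3.901519 rad → L = 5.31·(5.330944 + 6.704045 + 3.901519) = 5.31·15.936509 = 84.622863 m
RSL: p² = d² − 2 + 2cos(α−β) − 2d(sin α + sin β) = 14.911234; p = √p² = 3.861507; φ = atan2(cos α + cos β, d − sin α − sin β) − atan2(2, p) = -0.641285 rad; t = (α − φ) mod 2π = 1.984735 rad, q = (β − φ) mod 2π = 3.414160 rad → L = 5.31·(1.984735 + 3.861507 + 3.414160) = 5.31·9.260402 = 49.172734 m
RLR: c = (6 − d² + 2cos(α−β) + 2d(sin α − sin β))/8 = -2.307219, |c| > 1 → infeasible
LRL: c = (6 − d² + 2cos(α−β) − 2d(sin α − sin β))/8 = -4.033812, |c| > 1 → infeasible
Shortest: RSL with L = 49.172734 m ≈ 49.1727 m
Convert RSL to answer units (arcs ×180/π): t = 1.984735·180/π = 113.7170°, p = ρ·p = 5.31·3.861507 = 20.5046 m, q = 3.414160·180/π = 195.6170°, L = 49.1727 m.

RSL: t = 113.7170°, p = 20.5046 m, q = 195.6170°, L = 49.1727 m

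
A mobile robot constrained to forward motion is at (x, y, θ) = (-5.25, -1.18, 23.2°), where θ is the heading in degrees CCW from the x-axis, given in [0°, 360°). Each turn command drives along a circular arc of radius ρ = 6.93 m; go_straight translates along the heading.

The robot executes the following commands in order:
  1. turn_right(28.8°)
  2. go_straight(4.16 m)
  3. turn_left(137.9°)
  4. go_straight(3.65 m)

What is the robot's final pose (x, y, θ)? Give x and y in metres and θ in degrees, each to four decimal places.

(5.6418, 13.2019, 132.3000°)

set_pose: (x, y, θ) = (-5.2500, -1.1800, 23.2000°), ρ = 6.93
turn_right(28.8°): centre at ρ to the right, rotate −28.8° → (-1.8437, -0.6527, -5.6000° ≡ 354.4000°)
go_straight(4.16): x += 4.16·cos θ, y += 4.16·sin θ → (2.2964, -1.0586, 354.4000°)
turn_left(137.9°): centre at ρ to the left, rotate +137.9° → (8.0983, 10.5023, 492.3000° ≡ 132.3000°)
go_straight(3.65): x += 3.65·cos θ, y += 3.65·sin θ → (5.6418, 13.2019, 132.3000°)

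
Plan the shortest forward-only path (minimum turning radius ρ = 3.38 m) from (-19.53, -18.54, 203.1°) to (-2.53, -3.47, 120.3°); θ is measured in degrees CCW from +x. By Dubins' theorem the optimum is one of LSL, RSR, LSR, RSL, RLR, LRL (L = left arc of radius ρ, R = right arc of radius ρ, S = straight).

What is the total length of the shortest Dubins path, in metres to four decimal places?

34.8658 m

Let ψ = atan2(Δy, Δx) = atan2(15.07, 17.00) = 41.5560° be the start→goal bearing.
Normalize: d = |goal − start| / ρ = 22.717942/3.38 = 6.721285, α = (θ_start − ψ) mod 360° = 161.5440° = 2.819474 rad, β = (θ_goal − ψ) mod 360° = 78.7440° = 1.374341 rad.
Common terms: sin α = 0.316577, cos α = -0.948567, sin β = 0.980765, cos β = 0.195194, cos(α−β) = 0.125333, d² = 45.175668. Work in radians in the unit-radius frame; every candidate has L = ρ·(t + p + q).
LSL: p² = 2 + d² − 2cos(α−β) + 2d(sin α − sin β) = 37.996613; p = √p² = 6.164139; φ = atan2(cos β − cos α, d + sin α − sin β) = 0.186632 rad; t = (φ − α) mod 2π = 3.650344 rad, q = (β − φ) mod 2π = 1.187709 rad → L = 3.38·(3.650344 + 6.164139 + 1.187709) = 3.38·11.002192 = 37.187409 m
RSR: p² = 2 + d² − 2cos(α−β) + 2d(sin β − sin α) = 55.853390; p = √p² = 7.473513; φ = atan2(cos α − cos β, d − sin α + sin β) = -0.153646 rad; t = (α − φ) mod 2π = 2.973120 rad, q = (φ − β) mod 2π = 4.755198 rad → L = 3.38·(2.973120 + 7.473513 + 4.755198) = 3.38·15.201830 = 51.382187 m
LSR: p² = d² − 2 + 2cos(α−β) + 2d(sin α + sin β) = 60.865941; p = √p² = 7.801663; φ = atan2(−cos α − cos β, d + sin α + sin β) − atan2(−2, p) = 0.344629 rad; t = (φ − α) mod 2π = 3.808341 rad, q = (φ − β) mod 2π = 5.253473 rad → L = 3.38·(3.808341 + 7.801663 + 5.253473) = 3.38·16.863477 = 56.998551 m
RSL: p² = d² − 2 + 2cos(α−β) − 2d(sin α + sin β) = 25.986728; p = √p² = 5.097718; φ = atan2(cos α + cos β, d − sin α − sin β) − atan2(2, p) = -0.511894 rad; t = (α − φ) mod 2π = 3.331368 rad, q = (β − φ) mod 2π = 1.886235 rad → L = 3.38·(3.331368 + 5.097718 + 1.886235) = 3.38·10.315320 = 34.865783 m
RLR: c = (6 − d² + 2cos(α−β) + 2d(sin α − sin β))/8 = -5.981674, |c| > 1 → infeasible
LRL: c = (6 − d² + 2cos(α−β) − 2d(sin α − sin β))/8 = -3.749577, |c| > 1 → infeasible
Shortest: RSL with L = 34.865783 m ≈ 34.8658 m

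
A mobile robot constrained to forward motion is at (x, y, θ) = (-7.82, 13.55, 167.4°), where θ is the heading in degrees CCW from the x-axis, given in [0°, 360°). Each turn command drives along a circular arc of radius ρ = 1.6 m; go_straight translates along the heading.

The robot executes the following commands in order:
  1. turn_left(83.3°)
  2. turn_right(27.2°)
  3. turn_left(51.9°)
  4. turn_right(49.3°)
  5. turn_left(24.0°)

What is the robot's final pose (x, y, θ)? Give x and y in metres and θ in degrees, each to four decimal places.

set_pose: (x, y, θ) = (-7.8200, 13.5500, 167.4000°), ρ = 1.6
turn_left(83.3°): centre at ρ to the left, rotate +83.3° → (-9.6791, 12.5174, 250.7000°)
turn_right(27.2°): centre at ρ to the right, rotate −27.2° → (-10.0878, 11.8856, 223.5000°)
turn_left(51.9°): centre at ρ to the left, rotate +51.9° → (-10.5794, 10.5744, 275.4000°)
turn_right(49.3°): centre at ρ to the right, rotate −49.3° → (-11.0194, 9.3144, 226.1000°)
turn_left(24.0°): centre at ρ to the left, rotate +24.0° → (-11.3710, 8.7496, 250.1000°)

(-11.3710, 8.7496, 250.1000°)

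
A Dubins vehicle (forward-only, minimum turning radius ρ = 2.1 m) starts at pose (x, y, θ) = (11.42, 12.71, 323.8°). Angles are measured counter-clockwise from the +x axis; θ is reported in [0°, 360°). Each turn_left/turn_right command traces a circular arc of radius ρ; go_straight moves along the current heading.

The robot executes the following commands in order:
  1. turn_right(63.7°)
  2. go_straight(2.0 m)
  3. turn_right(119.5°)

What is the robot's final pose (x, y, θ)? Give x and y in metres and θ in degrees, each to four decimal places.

(8.5029, 7.4224, 140.6000°)

set_pose: (x, y, θ) = (11.4200, 12.7100, 323.8000°), ρ = 2.1
turn_right(63.7°): centre at ρ to the right, rotate −63.7° → (12.2485, 10.6543, 260.1000°)
go_straight(2.0): x += 2.0·cos θ, y += 2.0·sin θ → (11.9046, 8.6841, 260.1000°)
turn_right(119.5°): centre at ρ to the right, rotate −119.5° → (8.5029, 7.4224, 140.6000°)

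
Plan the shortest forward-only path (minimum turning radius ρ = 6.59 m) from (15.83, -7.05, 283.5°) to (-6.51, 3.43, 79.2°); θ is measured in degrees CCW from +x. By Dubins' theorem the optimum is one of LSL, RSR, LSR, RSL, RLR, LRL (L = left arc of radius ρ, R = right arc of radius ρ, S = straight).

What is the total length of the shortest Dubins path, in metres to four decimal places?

37.8422 m

Let ψ = atan2(Δy, Δx) = atan2(10.48, -22.34) = 154.8681° be the start→goal bearing.
Normalize: d = |goal − start| / ρ = 24.676021/6.59 = 3.744464, α = (θ_start − ψ) mod 360° = 128.6319° = 2.245050 rad, β = (θ_goal − ψ) mod 360° = 284.3319° = 4.962528 rad.
Common terms: sin α = 0.781173, cos α = -0.624315, sin β = -0.968878, cos β = 0.247539, cos(α−β) = -0.911403, d² = 14.021014. Work in radians in the unit-radius frame; every candidate has L = ρ·(t + p + q).
LSL: p² = 2 + d² − 2cos(α−β) + 2d(sin α − sin β) = 30.949827; p = √p² = 5.563257; φ = atan2(cos β − cos α, d + sin α − sin β) = 0.157365 rad; t = (φ − α) mod 2π = 4.195500 rad, q = (β − φ) mod 2π = 4.805163 rad → L = 6.59·(4.195500 + 5.563257 + 4.805163) = 6.59·14.563920 = 95.976231 m
RSR: p² = 2 + d² − 2cos(α−β) + 2d(sin β − sin α) = 4.737815; p = √p² = 2.176652; φ = atan2(cos α − cos β, d − sin α + sin β) = -0.412115 rad; t = (α − φ) mod 2π = 2.657165 rad, q = (φ − β) mod 2π = 0.908542 rad → L = 6.59·(2.657165 + 2.176652 + 0.908542) = 6.59·5.742360 = 37.842151 m
LSR: p² = d² − 2 + 2cos(α−β) + 2d(sin α + sin β) = 8.792497; p = √p² = 2.965214; φ = atan2(−cos α − cos β, d + sin α + sin β) − atan2(−2, p) = 0.698936 rad; t = (φ − α) mod 2π = 4.737071 rad, q = (φ − β) mod 2π = 2.019593 rad → L = 6.59·(4.737071 + 2.965214 + 2.019593) = 6.59·9.721879 = 64.067183 m
RSL: p² = d² − 2 + 2cos(α−β) − 2d(sin α + sin β) = 11.603918; p = √p² = 3.406452; φ = atan2(cos α + cos β, d − sin α − sin β) − atan2(2, p) = -0.626423 rad; t = (α − φ) mod 2π = 2.871474 rad, q = (β − φ) mod 2π = 5.588951 rad → L = 6.59·(2.871474 + 3.406452 + 5.588951) = 6.59·11.866877 = 78.202721 m
RLR: c = (6 − d² + 2cos(α−β) + 2d(sin α − sin β))/8 = 0.407773; p = 2π − arccos c = 5.132403 rad; φ = atan2(cos α − cos β, d − sin α + sin β) = -0.412115 rad; t = (α − φ + p/2) mod 2π = 5.223367 rad, q = (α − β − t + p) mod 2π = 3.474744 rad → L = 6.59·(5.223367 + 5.132403 + 3.474744) = 6.59·13.830514 = 91.143084 m
LRL: c = (6 − d² + 2cos(α−β) − 2d(sin α − sin β))/8 = -2.868728, |c| > 1 → infeasible
Shortest: RSR with L = 37.842151 m ≈ 37.8422 m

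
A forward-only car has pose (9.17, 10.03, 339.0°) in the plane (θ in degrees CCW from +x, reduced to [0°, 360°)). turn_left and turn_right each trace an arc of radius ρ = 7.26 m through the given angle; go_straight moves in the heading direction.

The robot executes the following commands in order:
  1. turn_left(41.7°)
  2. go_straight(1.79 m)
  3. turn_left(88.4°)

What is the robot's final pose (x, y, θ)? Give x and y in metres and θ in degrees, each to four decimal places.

(20.3065, 19.8161, 109.1000°)

set_pose: (x, y, θ) = (9.1700, 10.0300, 339.0000°), ρ = 7.26
turn_left(41.7°): centre at ρ to the left, rotate +41.7° → (14.3380, 10.0165, 380.7000° ≡ 20.7000°)
go_straight(1.79): x += 1.79·cos θ, y += 1.79·sin θ → (16.0124, 10.6492, 20.7000°)
turn_left(88.4°): centre at ρ to the left, rotate +88.4° → (20.3065, 19.8161, 109.1000°)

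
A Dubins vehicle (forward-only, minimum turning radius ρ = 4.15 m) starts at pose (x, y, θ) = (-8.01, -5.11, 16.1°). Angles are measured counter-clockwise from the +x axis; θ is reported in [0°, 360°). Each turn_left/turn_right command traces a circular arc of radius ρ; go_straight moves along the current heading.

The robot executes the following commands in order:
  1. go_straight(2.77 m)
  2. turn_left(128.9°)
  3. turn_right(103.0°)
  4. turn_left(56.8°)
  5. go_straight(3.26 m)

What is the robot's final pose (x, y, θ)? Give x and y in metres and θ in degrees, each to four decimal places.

(-3.6902, 16.4690, 98.8000°)

set_pose: (x, y, θ) = (-8.0100, -5.1100, 16.1000°), ρ = 4.15
go_straight(2.77): x += 2.77·cos θ, y += 2.77·sin θ → (-5.3486, -4.3418, 16.1000°)
turn_left(128.9°): centre at ρ to the left, rotate +128.9° → (-4.1192, 3.0449, 145.0000°)
turn_right(103.0°): centre at ρ to the right, rotate −103.0° → (-4.5157, 9.5284, 42.0000°)
turn_left(56.8°): centre at ρ to the left, rotate +56.8° → (-3.1914, 13.2474, 98.8000°)
go_straight(3.26): x += 3.26·cos θ, y += 3.26·sin θ → (-3.6902, 16.4690, 98.8000°)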